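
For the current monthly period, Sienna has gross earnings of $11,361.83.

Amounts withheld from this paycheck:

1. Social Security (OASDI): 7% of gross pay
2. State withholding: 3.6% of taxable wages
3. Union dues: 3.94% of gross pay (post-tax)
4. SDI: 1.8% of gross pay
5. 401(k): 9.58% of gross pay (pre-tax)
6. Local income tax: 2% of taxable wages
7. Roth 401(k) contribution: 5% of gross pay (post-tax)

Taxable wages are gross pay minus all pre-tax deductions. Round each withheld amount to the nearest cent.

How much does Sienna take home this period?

$7,682.47

401(k): $11,361.83 × 0.0958 = $1,088.46
Taxable wages = $11,361.83 − $1,088.46 = $10,273.37
State withholding: $10,273.37 × 0.036 = $369.84
Local income tax: $10,273.37 × 0.02 = $205.47
Social Security (OASDI): $11,361.83 × 0.07 = $795.33
SDI: $11,361.83 × 0.018 = $204.51
Roth 401(k) contribution: $11,361.83 × 0.05 = $568.09
Union dues: $11,361.83 × 0.0394 = $447.66
Total deductions = $1,088.46 + $369.84 + $205.47 + $795.33 + $204.51 + $568.09 + $447.66 = $3,679.36
Net pay = $11,361.83 − $3,679.36 = $7,682.47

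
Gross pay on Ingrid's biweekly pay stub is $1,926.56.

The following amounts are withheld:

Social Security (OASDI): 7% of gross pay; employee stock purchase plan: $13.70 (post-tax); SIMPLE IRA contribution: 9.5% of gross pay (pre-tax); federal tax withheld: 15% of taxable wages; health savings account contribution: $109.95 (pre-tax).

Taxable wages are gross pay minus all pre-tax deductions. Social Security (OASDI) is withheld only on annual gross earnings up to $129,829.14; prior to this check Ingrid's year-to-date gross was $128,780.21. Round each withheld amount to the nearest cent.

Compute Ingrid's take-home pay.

$1,301.42

SIMPLE IRA contribution: $1,926.56 × 0.095 = $183.02
Health savings account contribution: $109.95
Pre-tax total = $183.02 + $109.95 = $292.97
Taxable wages = $1,926.56 − $292.97 = $1,633.59
Federal tax withheld: $1,633.59 × 0.15 = $245.04
Social Security (OASDI): only $129,829.14 − $128,780.21 = $1,048.93 of this check is subject → $1,048.93 × 0.07 = $73.43
Employee stock purchase plan: $13.70
Total deductions = $183.02 + $109.95 + $245.04 + $73.43 + $13.70 = $625.14
Net pay = $1,926.56 − $625.14 = $1,301.42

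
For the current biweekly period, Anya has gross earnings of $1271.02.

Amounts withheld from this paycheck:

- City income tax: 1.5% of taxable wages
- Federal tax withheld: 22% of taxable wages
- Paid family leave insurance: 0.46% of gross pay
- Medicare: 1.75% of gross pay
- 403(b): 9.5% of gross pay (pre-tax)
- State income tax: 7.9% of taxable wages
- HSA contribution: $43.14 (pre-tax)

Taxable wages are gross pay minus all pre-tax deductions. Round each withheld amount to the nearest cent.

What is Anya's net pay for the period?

403(b): $1271.02 × 0.095 = $120.75
HSA contribution: $43.14
Pre-tax total = $120.75 + $43.14 = $163.89
Taxable wages = $1271.02 − $163.89 = $1107.13
City income tax: $1107.13 × 0.015 = $16.61
Federal tax withheld: $1107.13 × 0.22 = $243.57
State income tax: $1107.13 × 0.079 = $87.46
Medicare: $1271.02 × 0.0175 = $22.24
Paid family leave insurance: $1271.02 × 0.0046 = $5.85
Total deductions = $120.75 + $43.14 + $16.61 + $243.57 + $87.46 + $22.24 + $5.85 = $539.62
Net pay = $1271.02 − $539.62 = $731.40

$731.40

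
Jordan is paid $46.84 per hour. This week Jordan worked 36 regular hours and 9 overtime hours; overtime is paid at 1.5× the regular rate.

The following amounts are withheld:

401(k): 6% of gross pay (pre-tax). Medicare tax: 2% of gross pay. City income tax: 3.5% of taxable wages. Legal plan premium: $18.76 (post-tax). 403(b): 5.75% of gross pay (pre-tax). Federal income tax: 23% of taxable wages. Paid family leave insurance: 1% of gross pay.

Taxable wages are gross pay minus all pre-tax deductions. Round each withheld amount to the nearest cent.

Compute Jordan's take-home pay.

Regular pay: 36 × $46.84 = $1,686.24
Overtime pay: 9 × $46.84 × 1.5 = $632.34
Gross pay = $1,686.24 + $632.34 = $2,318.58
401(k): $2,318.58 × 0.06 = $139.11
403(b): $2,318.58 × 0.0575 = $133.32
Pre-tax total = $139.11 + $133.32 = $272.43
Taxable wages = $2,318.58 − $272.43 = $2,046.15
Federal income tax: $2,046.15 × 0.23 = $470.61
City income tax: $2,046.15 × 0.035 = $71.62
Paid family leave insurance: $2,318.58 × 0.01 = $23.19
Medicare tax: $2,318.58 × 0.02 = $46.37
Legal plan premium: $18.76
Total deductions = $139.11 + $133.32 + $470.61 + $71.62 + $23.19 + $46.37 + $18.76 = $902.98
Net pay = $2,318.58 − $902.98 = $1,415.60

$1,415.60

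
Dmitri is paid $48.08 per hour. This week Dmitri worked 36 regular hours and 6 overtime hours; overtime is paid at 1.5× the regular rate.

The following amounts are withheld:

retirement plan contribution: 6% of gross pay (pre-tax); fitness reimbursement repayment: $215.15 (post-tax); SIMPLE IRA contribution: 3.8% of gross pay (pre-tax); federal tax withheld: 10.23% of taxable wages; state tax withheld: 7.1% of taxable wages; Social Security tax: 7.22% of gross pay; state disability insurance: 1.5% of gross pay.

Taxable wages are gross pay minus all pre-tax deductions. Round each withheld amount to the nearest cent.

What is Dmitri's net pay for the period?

$1209.55

Regular pay: 36 × $48.08 = $1730.88
Overtime pay: 6 × $48.08 × 1.5 = $432.72
Gross pay = $1730.88 + $432.72 = $2163.60
Retirement plan contribution: $2163.60 × 0.06 = $129.82
SIMPLE IRA contribution: $2163.60 × 0.038 = $82.22
Pre-tax total = $129.82 + $82.22 = $212.04
Taxable wages = $2163.60 − $212.04 = $1951.56
Federal tax withheld: $1951.56 × 0.1023 = $199.64
State tax withheld: $1951.56 × 0.071 = $138.56
State disability insurance: $2163.60 × 0.015 = $32.45
Social Security tax: $2163.60 × 0.0722 = $156.21
Fitness reimbursement repayment: $215.15
Total deductions = $129.82 + $82.22 + $199.64 + $138.56 + $32.45 + $156.21 + $215.15 = $954.05
Net pay = $2163.60 − $954.05 = $1209.55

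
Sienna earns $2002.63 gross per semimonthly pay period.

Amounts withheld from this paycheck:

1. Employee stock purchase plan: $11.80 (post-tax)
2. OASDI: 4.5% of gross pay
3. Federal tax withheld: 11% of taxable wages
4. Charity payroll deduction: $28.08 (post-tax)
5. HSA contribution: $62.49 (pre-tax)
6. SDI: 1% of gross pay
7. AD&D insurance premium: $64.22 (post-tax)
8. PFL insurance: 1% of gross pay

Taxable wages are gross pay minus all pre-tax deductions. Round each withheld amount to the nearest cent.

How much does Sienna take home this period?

$1492.44

HSA contribution: $62.49
Taxable wages = $2002.63 − $62.49 = $1940.14
Federal tax withheld: $1940.14 × 0.11 = $213.42
OASDI: $2002.63 × 0.045 = $90.12
PFL insurance: $2002.63 × 0.01 = $20.03
SDI: $2002.63 × 0.01 = $20.03
Employee stock purchase plan: $11.80
Charity payroll deduction: $28.08
AD&D insurance premium: $64.22
Total deductions = $62.49 + $213.42 + $90.12 + $20.03 + $20.03 + $11.80 + $28.08 + $64.22 = $510.19
Net pay = $2002.63 − $510.19 = $1492.44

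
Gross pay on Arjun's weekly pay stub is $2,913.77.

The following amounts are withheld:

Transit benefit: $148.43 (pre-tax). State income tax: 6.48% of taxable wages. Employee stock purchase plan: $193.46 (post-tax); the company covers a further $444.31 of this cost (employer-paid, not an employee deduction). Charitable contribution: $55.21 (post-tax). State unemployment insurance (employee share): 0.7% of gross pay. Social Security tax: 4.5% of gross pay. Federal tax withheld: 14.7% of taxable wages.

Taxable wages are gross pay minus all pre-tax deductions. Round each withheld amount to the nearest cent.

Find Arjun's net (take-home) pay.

$1,779.46

Transit benefit: $148.43
Taxable wages = $2,913.77 − $148.43 = $2,765.34
Federal tax withheld: $2,765.34 × 0.147 = $406.50
State income tax: $2,765.34 × 0.0648 = $179.19
State unemployment insurance (employee share): $2,913.77 × 0.007 = $20.40
Social Security tax: $2,913.77 × 0.045 = $131.12
Employee stock purchase plan: $193.46
Charitable contribution: $55.21
(Employer's $444.31 toward employee stock purchase plan is not withheld from the employee.)
Total deductions = $148.43 + $406.50 + $179.19 + $20.40 + $131.12 + $193.46 + $55.21 = $1,134.31
Net pay = $2,913.77 − $1,134.31 = $1,779.46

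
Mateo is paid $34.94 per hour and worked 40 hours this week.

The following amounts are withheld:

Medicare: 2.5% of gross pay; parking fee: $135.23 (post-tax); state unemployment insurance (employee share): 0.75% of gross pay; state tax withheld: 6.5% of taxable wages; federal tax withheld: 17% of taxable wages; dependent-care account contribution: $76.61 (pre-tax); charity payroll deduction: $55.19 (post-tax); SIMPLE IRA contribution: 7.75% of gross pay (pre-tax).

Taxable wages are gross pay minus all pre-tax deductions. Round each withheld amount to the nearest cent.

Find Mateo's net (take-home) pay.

Gross pay: 40 × $34.94 = $1397.60
Dependent-care account contribution: $76.61
SIMPLE IRA contribution: $1397.60 × 0.0775 = $108.31
Pre-tax total = $76.61 + $108.31 = $184.92
Taxable wages = $1397.60 − $184.92 = $1212.68
Federal tax withheld: $1212.68 × 0.17 = $206.16
State tax withheld: $1212.68 × 0.065 = $78.82
Medicare: $1397.60 × 0.025 = $34.94
State unemployment insurance (employee share): $1397.60 × 0.0075 = $10.48
Parking fee: $135.23
Charity payroll deduction: $55.19
Total deductions = $76.61 + $108.31 + $206.16 + $78.82 + $34.94 + $10.48 + $135.23 + $55.19 = $705.74
Net pay = $1397.60 − $705.74 = $691.86

$691.86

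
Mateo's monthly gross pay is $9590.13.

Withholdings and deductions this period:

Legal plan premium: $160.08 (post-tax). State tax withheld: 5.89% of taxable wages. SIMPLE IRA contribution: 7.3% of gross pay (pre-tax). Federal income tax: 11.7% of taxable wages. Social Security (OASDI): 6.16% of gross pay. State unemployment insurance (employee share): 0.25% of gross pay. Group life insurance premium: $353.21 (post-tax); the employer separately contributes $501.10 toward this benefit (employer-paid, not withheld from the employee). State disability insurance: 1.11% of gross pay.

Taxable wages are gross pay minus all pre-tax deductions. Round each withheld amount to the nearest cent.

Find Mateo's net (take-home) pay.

$6091.82

SIMPLE IRA contribution: $9590.13 × 0.073 = $700.08
Taxable wages = $9590.13 − $700.08 = $8890.05
Federal income tax: $8890.05 × 0.117 = $1040.14
State tax withheld: $8890.05 × 0.0589 = $523.62
Social Security (OASDI): $9590.13 × 0.0616 = $590.75
State unemployment insurance (employee share): $9590.13 × 0.0025 = $23.98
State disability insurance: $9590.13 × 0.0111 = $106.45
Legal plan premium: $160.08
Group life insurance premium: $353.21
(Employer's $501.10 toward group life insurance premium is not withheld from the employee.)
Total deductions = $700.08 + $1040.14 + $523.62 + $590.75 + $23.98 + $106.45 + $160.08 + $353.21 = $3498.31
Net pay = $9590.13 − $3498.31 = $6091.82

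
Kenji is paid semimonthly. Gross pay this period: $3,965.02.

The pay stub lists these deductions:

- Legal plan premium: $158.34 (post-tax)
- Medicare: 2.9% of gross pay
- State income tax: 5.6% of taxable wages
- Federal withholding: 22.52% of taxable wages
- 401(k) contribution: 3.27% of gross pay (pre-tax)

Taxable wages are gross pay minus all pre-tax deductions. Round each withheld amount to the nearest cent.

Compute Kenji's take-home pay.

401(k) contribution: $3,965.02 × 0.0327 = $129.66
Taxable wages = $3,965.02 − $129.66 = $3,835.36
State income tax: $3,835.36 × 0.056 = $214.78
Federal withholding: $3,835.36 × 0.2252 = $863.72
Medicare: $3,965.02 × 0.029 = $114.99
Legal plan premium: $158.34
Total deductions = $129.66 + $214.78 + $863.72 + $114.99 + $158.34 = $1,481.49
Net pay = $3,965.02 − $1,481.49 = $2,483.53

$2,483.53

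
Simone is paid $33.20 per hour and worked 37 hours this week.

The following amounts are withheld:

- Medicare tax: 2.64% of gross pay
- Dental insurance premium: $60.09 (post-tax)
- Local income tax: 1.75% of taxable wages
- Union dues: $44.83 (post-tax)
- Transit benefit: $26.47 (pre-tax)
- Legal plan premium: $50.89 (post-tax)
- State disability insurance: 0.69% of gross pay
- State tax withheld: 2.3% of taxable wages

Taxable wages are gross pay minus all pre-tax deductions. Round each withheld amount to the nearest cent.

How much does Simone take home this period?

$956.54

Gross pay: 37 × $33.20 = $1,228.40
Transit benefit: $26.47
Taxable wages = $1,228.40 − $26.47 = $1,201.93
State tax withheld: $1,201.93 × 0.023 = $27.64
Local income tax: $1,201.93 × 0.0175 = $21.03
State disability insurance: $1,228.40 × 0.0069 = $8.48
Medicare tax: $1,228.40 × 0.0264 = $32.43
Dental insurance premium: $60.09
Legal plan premium: $50.89
Union dues: $44.83
Total deductions = $26.47 + $27.64 + $21.03 + $8.48 + $32.43 + $60.09 + $50.89 + $44.83 = $271.86
Net pay = $1,228.40 − $271.86 = $956.54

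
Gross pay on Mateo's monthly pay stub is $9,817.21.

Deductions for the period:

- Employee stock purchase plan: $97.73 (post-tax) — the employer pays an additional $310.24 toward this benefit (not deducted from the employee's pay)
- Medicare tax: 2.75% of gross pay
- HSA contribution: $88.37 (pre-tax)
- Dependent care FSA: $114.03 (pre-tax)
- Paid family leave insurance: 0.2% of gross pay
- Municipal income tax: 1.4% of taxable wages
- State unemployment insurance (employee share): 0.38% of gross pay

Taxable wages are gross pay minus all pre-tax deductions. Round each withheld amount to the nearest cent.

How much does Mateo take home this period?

$9,055.56

HSA contribution: $88.37
Dependent care FSA: $114.03
Pre-tax total = $88.37 + $114.03 = $202.40
Taxable wages = $9,817.21 − $202.40 = $9,614.81
Municipal income tax: $9,614.81 × 0.014 = $134.61
State unemployment insurance (employee share): $9,817.21 × 0.0038 = $37.31
Medicare tax: $9,817.21 × 0.0275 = $269.97
Paid family leave insurance: $9,817.21 × 0.002 = $19.63
Employee stock purchase plan: $97.73
(Employer's $310.24 toward employee stock purchase plan is not withheld from the employee.)
Total deductions = $88.37 + $114.03 + $134.61 + $37.31 + $269.97 + $19.63 + $97.73 = $761.65
Net pay = $9,817.21 − $761.65 = $9,055.56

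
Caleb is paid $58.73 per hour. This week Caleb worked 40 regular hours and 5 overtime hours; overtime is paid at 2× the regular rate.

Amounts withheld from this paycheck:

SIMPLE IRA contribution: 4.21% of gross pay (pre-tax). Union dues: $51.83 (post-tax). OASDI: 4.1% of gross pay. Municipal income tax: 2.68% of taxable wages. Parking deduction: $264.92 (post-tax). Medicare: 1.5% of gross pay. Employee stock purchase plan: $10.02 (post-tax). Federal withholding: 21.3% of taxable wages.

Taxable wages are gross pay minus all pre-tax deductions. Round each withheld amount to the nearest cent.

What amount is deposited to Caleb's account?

Regular pay: 40 × $58.73 = $2349.20
Overtime pay: 5 × $58.73 × 2 = $587.30
Gross pay = $2349.20 + $587.30 = $2936.50
SIMPLE IRA contribution: $2936.50 × 0.0421 = $123.63
Taxable wages = $2936.50 − $123.63 = $2812.87
Federal withholding: $2812.87 × 0.213 = $599.14
Municipal income tax: $2812.87 × 0.0268 = $75.38
Medicare: $2936.50 × 0.015 = $44.05
OASDI: $2936.50 × 0.041 = $120.40
Employee stock purchase plan: $10.02
Parking deduction: $264.92
Union dues: $51.83
Total deductions = $123.63 + $599.14 + $75.38 + $44.05 + $120.40 + $10.02 + $264.92 + $51.83 = $1289.37
Net pay = $2936.50 − $1289.37 = $1647.13

$1647.13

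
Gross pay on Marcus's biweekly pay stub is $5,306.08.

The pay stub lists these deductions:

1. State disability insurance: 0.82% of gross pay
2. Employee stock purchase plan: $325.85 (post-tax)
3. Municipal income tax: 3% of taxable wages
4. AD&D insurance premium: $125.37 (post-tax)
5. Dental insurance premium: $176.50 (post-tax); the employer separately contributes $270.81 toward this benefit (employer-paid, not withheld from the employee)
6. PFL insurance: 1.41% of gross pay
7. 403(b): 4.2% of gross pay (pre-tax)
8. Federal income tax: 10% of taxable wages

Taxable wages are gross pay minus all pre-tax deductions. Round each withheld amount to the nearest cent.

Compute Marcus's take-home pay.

$3,676.35

403(b): $5,306.08 × 0.042 = $222.86
Taxable wages = $5,306.08 − $222.86 = $5,083.22
Federal income tax: $5,083.22 × 0.1 = $508.32
Municipal income tax: $5,083.22 × 0.03 = $152.50
PFL insurance: $5,306.08 × 0.0141 = $74.82
State disability insurance: $5,306.08 × 0.0082 = $43.51
Employee stock purchase plan: $325.85
AD&D insurance premium: $125.37
Dental insurance premium: $176.50
(Employer's $270.81 toward dental insurance premium is not withheld from the employee.)
Total deductions = $222.86 + $508.32 + $152.50 + $74.82 + $43.51 + $325.85 + $125.37 + $176.50 = $1,629.73
Net pay = $5,306.08 − $1,629.73 = $3,676.35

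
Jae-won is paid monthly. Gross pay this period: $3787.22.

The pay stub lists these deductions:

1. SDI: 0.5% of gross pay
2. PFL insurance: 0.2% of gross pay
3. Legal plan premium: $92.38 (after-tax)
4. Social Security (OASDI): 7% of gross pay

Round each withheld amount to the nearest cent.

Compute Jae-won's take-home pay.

$3403.22

PFL insurance: $3787.22 × 0.002 = $7.57
Social Security (OASDI): $3787.22 × 0.07 = $265.11
SDI: $3787.22 × 0.005 = $18.94
Legal plan premium: $92.38
Total deductions = $7.57 + $265.11 + $18.94 + $92.38 = $384.00
Net pay = $3787.22 − $384.00 = $3403.22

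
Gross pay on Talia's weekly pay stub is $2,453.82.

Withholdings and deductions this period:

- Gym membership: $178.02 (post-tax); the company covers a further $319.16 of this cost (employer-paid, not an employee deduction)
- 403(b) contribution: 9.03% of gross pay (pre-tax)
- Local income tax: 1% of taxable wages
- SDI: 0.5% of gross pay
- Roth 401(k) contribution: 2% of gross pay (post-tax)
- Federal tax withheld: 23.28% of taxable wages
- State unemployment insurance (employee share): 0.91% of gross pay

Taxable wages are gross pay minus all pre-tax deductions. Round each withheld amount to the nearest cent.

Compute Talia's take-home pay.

403(b) contribution: $2,453.82 × 0.0903 = $221.58
Taxable wages = $2,453.82 − $221.58 = $2,232.24
Local income tax: $2,232.24 × 0.01 = $22.32
Federal tax withheld: $2,232.24 × 0.2328 = $519.67
State unemployment insurance (employee share): $2,453.82 × 0.0091 = $22.33
SDI: $2,453.82 × 0.005 = $12.27
Roth 401(k) contribution: $2,453.82 × 0.02 = $49.08
Gym membership: $178.02
(Employer's $319.16 toward gym membership is not withheld from the employee.)
Total deductions = $221.58 + $22.32 + $519.67 + $22.33 + $12.27 + $49.08 + $178.02 = $1,025.27
Net pay = $2,453.82 − $1,025.27 = $1,428.55

$1,428.55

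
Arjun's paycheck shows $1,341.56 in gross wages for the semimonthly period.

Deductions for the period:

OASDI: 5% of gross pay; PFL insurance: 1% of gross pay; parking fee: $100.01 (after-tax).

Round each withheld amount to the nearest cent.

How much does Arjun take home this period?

$1,161.05

OASDI: $1,341.56 × 0.05 = $67.08
PFL insurance: $1,341.56 × 0.01 = $13.42
Parking fee: $100.01
Total deductions = $67.08 + $13.42 + $100.01 = $180.51
Net pay = $1,341.56 − $180.51 = $1,161.05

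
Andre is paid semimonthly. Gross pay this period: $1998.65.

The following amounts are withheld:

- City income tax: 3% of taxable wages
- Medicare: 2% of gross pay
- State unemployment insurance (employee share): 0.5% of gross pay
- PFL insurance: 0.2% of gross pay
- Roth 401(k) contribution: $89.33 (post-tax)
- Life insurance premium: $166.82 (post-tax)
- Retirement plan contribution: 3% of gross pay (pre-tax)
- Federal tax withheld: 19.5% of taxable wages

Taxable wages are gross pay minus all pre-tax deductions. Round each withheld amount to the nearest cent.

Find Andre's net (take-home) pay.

$1192.38

Retirement plan contribution: $1998.65 × 0.03 = $59.96
Taxable wages = $1998.65 − $59.96 = $1938.69
Federal tax withheld: $1938.69 × 0.195 = $378.04
City income tax: $1938.69 × 0.03 = $58.16
PFL insurance: $1998.65 × 0.002 = $4.00
State unemployment insurance (employee share): $1998.65 × 0.005 = $9.99
Medicare: $1998.65 × 0.02 = $39.97
Life insurance premium: $166.82
Roth 401(k) contribution: $89.33
Total deductions = $59.96 + $378.04 + $58.16 + $4.00 + $9.99 + $39.97 + $166.82 + $89.33 = $806.27
Net pay = $1998.65 − $806.27 = $1192.38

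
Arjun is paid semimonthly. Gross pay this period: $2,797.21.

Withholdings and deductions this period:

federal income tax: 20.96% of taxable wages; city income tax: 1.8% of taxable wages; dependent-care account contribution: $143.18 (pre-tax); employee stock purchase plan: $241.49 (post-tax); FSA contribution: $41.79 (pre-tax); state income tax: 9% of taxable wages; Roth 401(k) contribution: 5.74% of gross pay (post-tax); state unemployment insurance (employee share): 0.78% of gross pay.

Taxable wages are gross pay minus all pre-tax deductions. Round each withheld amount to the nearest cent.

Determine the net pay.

$1,358.72

FSA contribution: $41.79
Dependent-care account contribution: $143.18
Pre-tax total = $41.79 + $143.18 = $184.97
Taxable wages = $2,797.21 − $184.97 = $2,612.24
Federal income tax: $2,612.24 × 0.2096 = $547.53
State income tax: $2,612.24 × 0.09 = $235.10
City income tax: $2,612.24 × 0.018 = $47.02
State unemployment insurance (employee share): $2,797.21 × 0.0078 = $21.82
Employee stock purchase plan: $241.49
Roth 401(k) contribution: $2,797.21 × 0.0574 = $160.56
Total deductions = $41.79 + $143.18 + $547.53 + $235.10 + $47.02 + $21.82 + $241.49 + $160.56 = $1,438.49
Net pay = $2,797.21 − $1,438.49 = $1,358.72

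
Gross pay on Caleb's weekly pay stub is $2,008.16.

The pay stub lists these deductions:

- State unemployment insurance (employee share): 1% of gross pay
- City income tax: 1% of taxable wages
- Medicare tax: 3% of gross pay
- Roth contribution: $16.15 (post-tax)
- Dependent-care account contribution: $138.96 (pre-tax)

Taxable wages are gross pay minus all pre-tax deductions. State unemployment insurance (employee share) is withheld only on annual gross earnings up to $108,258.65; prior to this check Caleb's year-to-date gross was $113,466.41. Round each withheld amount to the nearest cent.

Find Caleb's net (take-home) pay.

$1,774.12

Dependent-care account contribution: $138.96
Taxable wages = $2,008.16 − $138.96 = $1,869.20
City income tax: $1,869.20 × 0.01 = $18.69
State unemployment insurance (employee share): annual cap $108,258.65 already reached (YTD $113,466.41), so $0.00
Medicare tax: $2,008.16 × 0.03 = $60.24
Roth contribution: $16.15
Total deductions = $138.96 + $18.69 + $0.00 + $60.24 + $16.15 = $234.04
Net pay = $2,008.16 − $234.04 = $1,774.12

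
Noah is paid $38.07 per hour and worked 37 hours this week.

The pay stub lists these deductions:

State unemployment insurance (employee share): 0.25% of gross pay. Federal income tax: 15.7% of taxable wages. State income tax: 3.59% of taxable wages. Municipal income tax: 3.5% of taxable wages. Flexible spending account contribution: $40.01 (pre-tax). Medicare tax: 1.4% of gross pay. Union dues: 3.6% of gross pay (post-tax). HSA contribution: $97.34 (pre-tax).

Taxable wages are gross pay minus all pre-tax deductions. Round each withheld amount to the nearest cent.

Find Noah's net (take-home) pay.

$907.58

Gross pay: 37 × $38.07 = $1408.59
HSA contribution: $97.34
Flexible spending account contribution: $40.01
Pre-tax total = $97.34 + $40.01 = $137.35
Taxable wages = $1408.59 − $137.35 = $1271.24
Federal income tax: $1271.24 × 0.157 = $199.58
Municipal income tax: $1271.24 × 0.035 = $44.49
State income tax: $1271.24 × 0.0359 = $45.64
State unemployment insurance (employee share): $1408.59 × 0.0025 = $3.52
Medicare tax: $1408.59 × 0.014 = $19.72
Union dues: $1408.59 × 0.036 = $50.71
Total deductions = $97.34 + $40.01 + $199.58 + $44.49 + $45.64 + $3.52 + $19.72 + $50.71 = $501.01
Net pay = $1408.59 − $501.01 = $907.58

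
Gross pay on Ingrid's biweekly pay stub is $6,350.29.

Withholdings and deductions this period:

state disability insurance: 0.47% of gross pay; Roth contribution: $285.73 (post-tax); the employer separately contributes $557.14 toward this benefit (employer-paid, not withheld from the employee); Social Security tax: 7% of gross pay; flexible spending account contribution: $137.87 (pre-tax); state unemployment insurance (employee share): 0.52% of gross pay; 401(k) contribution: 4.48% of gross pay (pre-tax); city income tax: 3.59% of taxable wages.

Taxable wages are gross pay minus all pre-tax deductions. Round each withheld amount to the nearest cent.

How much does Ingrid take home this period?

$4,922.00

401(k) contribution: $6,350.29 × 0.0448 = $284.49
Flexible spending account contribution: $137.87
Pre-tax total = $284.49 + $137.87 = $422.36
Taxable wages = $6,350.29 − $422.36 = $5,927.93
City income tax: $5,927.93 × 0.0359 = $212.81
State unemployment insurance (employee share): $6,350.29 × 0.0052 = $33.02
Social Security tax: $6,350.29 × 0.07 = $444.52
State disability insurance: $6,350.29 × 0.0047 = $29.85
Roth contribution: $285.73
(Employer's $557.14 toward Roth contribution is not withheld from the employee.)
Total deductions = $284.49 + $137.87 + $212.81 + $33.02 + $444.52 + $29.85 + $285.73 = $1,428.29
Net pay = $6,350.29 − $1,428.29 = $4,922.00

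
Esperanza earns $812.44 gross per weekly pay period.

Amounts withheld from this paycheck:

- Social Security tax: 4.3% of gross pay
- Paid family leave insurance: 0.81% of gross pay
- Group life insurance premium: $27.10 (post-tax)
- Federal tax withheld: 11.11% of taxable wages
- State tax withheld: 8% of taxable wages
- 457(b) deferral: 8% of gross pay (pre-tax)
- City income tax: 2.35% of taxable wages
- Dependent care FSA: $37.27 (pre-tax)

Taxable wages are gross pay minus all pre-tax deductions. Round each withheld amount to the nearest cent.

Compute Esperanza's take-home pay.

457(b) deferral: $812.44 × 0.08 = $65.00
Dependent care FSA: $37.27
Pre-tax total = $65.00 + $37.27 = $102.27
Taxable wages = $812.44 − $102.27 = $710.17
State tax withheld: $710.17 × 0.08 = $56.81
Federal tax withheld: $710.17 × 0.1111 = $78.90
City income tax: $710.17 × 0.0235 = $16.69
Paid family leave insurance: $812.44 × 0.0081 = $6.58
Social Security tax: $812.44 × 0.043 = $34.93
Group life insurance premium: $27.10
Total deductions = $65.00 + $37.27 + $56.81 + $78.90 + $16.69 + $6.58 + $34.93 + $27.10 = $323.28
Net pay = $812.44 − $323.28 = $489.16

$489.16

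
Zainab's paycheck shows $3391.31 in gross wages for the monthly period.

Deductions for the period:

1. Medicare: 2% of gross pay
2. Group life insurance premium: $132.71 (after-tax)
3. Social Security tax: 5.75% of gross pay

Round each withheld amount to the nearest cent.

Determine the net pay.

$2995.77

Social Security tax: $3391.31 × 0.0575 = $195.00
Medicare: $3391.31 × 0.02 = $67.83
Group life insurance premium: $132.71
Total deductions = $195.00 + $67.83 + $132.71 = $395.54
Net pay = $3391.31 − $395.54 = $2995.77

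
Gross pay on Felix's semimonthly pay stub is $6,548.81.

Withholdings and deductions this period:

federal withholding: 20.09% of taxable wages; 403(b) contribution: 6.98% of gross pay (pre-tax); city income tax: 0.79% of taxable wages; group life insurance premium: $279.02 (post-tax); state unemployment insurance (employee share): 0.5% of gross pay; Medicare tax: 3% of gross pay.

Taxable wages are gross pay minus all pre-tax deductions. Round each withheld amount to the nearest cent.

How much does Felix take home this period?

$4,311.54

403(b) contribution: $6,548.81 × 0.0698 = $457.11
Taxable wages = $6,548.81 − $457.11 = $6,091.70
Federal withholding: $6,091.70 × 0.2009 = $1,223.82
City income tax: $6,091.70 × 0.0079 = $48.12
State unemployment insurance (employee share): $6,548.81 × 0.005 = $32.74
Medicare tax: $6,548.81 × 0.03 = $196.46
Group life insurance premium: $279.02
Total deductions = $457.11 + $1,223.82 + $48.12 + $32.74 + $196.46 + $279.02 = $2,237.27
Net pay = $6,548.81 − $2,237.27 = $4,311.54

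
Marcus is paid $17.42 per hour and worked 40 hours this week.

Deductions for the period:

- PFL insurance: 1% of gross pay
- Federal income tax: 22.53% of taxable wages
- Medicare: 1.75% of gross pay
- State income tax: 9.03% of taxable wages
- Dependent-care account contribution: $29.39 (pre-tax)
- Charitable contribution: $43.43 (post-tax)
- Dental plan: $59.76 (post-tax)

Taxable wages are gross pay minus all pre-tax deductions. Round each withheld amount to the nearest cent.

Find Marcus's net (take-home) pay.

Gross pay: 40 × $17.42 = $696.80
Dependent-care account contribution: $29.39
Taxable wages = $696.80 − $29.39 = $667.41
State income tax: $667.41 × 0.0903 = $60.27
Federal income tax: $667.41 × 0.2253 = $150.37
Medicare: $696.80 × 0.0175 = $12.19
PFL insurance: $696.80 × 0.01 = $6.97
Charitable contribution: $43.43
Dental plan: $59.76
Total deductions = $29.39 + $60.27 + $150.37 + $12.19 + $6.97 + $43.43 + $59.76 = $362.38
Net pay = $696.80 − $362.38 = $334.42

$334.42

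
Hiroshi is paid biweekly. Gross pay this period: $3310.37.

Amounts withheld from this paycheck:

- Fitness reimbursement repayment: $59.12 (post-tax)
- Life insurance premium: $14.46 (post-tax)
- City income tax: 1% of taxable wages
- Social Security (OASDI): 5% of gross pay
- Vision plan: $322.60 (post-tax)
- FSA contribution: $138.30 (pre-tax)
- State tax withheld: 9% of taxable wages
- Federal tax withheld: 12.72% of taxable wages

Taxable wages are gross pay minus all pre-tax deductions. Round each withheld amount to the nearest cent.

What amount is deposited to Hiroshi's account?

$1889.67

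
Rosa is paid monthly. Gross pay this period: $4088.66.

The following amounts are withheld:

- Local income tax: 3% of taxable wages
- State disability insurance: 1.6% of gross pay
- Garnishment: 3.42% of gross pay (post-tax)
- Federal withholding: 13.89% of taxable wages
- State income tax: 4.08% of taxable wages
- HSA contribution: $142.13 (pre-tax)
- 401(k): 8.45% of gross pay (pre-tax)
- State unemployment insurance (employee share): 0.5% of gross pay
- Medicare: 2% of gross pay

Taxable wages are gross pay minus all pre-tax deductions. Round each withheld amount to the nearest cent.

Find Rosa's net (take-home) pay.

HSA contribution: $142.13
401(k): $4088.66 × 0.0845 = $345.49
Pre-tax total = $142.13 + $345.49 = $487.62
Taxable wages = $4088.66 − $487.62 = $3601.04
State income tax: $3601.04 × 0.0408 = $146.92
Local income tax: $3601.04 × 0.03 = $108.03
Federal withholding: $3601.04 × 0.1389 = $500.18
State unemployment insurance (employee share): $4088.66 × 0.005 = $20.44
Medicare: $4088.66 × 0.02 = $81.77
State disability insurance: $4088.66 × 0.016 = $65.42
Garnishment: $4088.66 × 0.0342 = $139.83
Total deductions = $142.13 + $345.49 + $146.92 + $108.03 + $500.18 + $20.44 + $81.77 + $65.42 + $139.83 = $1550.21
Net pay = $4088.66 − $1550.21 = $2538.45

$2538.45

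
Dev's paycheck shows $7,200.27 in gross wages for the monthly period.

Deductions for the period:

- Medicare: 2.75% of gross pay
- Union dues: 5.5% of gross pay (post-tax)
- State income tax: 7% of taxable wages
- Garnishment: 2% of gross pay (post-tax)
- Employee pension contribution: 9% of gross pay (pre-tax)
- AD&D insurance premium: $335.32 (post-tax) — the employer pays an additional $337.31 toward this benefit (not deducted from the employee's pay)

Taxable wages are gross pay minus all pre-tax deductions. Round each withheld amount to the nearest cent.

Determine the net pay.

Employee pension contribution: $7,200.27 × 0.09 = $648.02
Taxable wages = $7,200.27 − $648.02 = $6,552.25
State income tax: $6,552.25 × 0.07 = $458.66
Medicare: $7,200.27 × 0.0275 = $198.01
Union dues: $7,200.27 × 0.055 = $396.01
Garnishment: $7,200.27 × 0.02 = $144.01
AD&D insurance premium: $335.32
(Employer's $337.31 toward AD&D insurance premium is not withheld from the employee.)
Total deductions = $648.02 + $458.66 + $198.01 + $396.01 + $144.01 + $335.32 = $2,180.03
Net pay = $7,200.27 − $2,180.03 = $5,020.24

$5,020.24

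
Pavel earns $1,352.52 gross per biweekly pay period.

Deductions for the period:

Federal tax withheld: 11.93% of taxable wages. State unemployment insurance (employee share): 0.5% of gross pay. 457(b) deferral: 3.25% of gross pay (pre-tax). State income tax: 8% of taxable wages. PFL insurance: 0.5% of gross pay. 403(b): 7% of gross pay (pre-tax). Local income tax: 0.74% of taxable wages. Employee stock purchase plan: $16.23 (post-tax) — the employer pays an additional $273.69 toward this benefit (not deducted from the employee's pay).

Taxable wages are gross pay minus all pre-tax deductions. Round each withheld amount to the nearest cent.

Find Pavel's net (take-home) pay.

457(b) deferral: $1,352.52 × 0.0325 = $43.96
403(b): $1,352.52 × 0.07 = $94.68
Pre-tax total = $43.96 + $94.68 = $138.64
Taxable wages = $1,352.52 − $138.64 = $1,213.88
Federal tax withheld: $1,213.88 × 0.1193 = $144.82
State income tax: $1,213.88 × 0.08 = $97.11
Local income tax: $1,213.88 × 0.0074 = $8.98
State unemployment insurance (employee share): $1,352.52 × 0.005 = $6.76
PFL insurance: $1,352.52 × 0.005 = $6.76
Employee stock purchase plan: $16.23
(Employer's $273.69 toward employee stock purchase plan is not withheld from the employee.)
Total deductions = $43.96 + $94.68 + $144.82 + $97.11 + $8.98 + $6.76 + $6.76 + $16.23 = $419.30
Net pay = $1,352.52 − $419.30 = $933.22

$933.22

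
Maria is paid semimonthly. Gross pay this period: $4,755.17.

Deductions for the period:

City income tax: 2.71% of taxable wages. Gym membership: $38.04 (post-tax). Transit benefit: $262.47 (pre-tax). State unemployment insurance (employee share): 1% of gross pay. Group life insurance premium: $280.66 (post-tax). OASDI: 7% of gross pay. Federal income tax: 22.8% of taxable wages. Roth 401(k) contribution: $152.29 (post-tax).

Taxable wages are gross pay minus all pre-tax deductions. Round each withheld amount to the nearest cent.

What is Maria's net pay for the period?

$2,495.21

Transit benefit: $262.47
Taxable wages = $4,755.17 − $262.47 = $4,492.70
Federal income tax: $4,492.70 × 0.228 = $1,024.34
City income tax: $4,492.70 × 0.0271 = $121.75
State unemployment insurance (employee share): $4,755.17 × 0.01 = $47.55
OASDI: $4,755.17 × 0.07 = $332.86
Group life insurance premium: $280.66
Roth 401(k) contribution: $152.29
Gym membership: $38.04
Total deductions = $262.47 + $1,024.34 + $121.75 + $47.55 + $332.86 + $280.66 + $152.29 + $38.04 = $2,259.96
Net pay = $4,755.17 − $2,259.96 = $2,495.21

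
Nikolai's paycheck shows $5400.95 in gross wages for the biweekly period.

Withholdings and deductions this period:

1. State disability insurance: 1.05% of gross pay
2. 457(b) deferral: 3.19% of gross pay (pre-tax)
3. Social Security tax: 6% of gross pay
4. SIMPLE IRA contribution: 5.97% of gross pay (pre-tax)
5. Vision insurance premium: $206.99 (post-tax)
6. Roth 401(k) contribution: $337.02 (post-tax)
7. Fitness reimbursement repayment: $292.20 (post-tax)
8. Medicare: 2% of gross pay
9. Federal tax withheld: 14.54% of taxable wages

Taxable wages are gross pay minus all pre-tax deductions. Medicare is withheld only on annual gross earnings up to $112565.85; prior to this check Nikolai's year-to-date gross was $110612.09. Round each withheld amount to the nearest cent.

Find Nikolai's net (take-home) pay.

$2936.80

SIMPLE IRA contribution: $5400.95 × 0.0597 = $322.44
457(b) deferral: $5400.95 × 0.0319 = $172.29
Pre-tax total = $322.44 + $172.29 = $494.73
Taxable wages = $5400.95 − $494.73 = $4906.22
Federal tax withheld: $4906.22 × 0.1454 = $713.36
Medicare: only $112565.85 − $110612.09 = $1953.76 of this check is subject → $1953.76 × 0.02 = $39.08
Social Security tax: $5400.95 × 0.06 = $324.06
State disability insurance: $5400.95 × 0.0105 = $56.71
Fitness reimbursement repayment: $292.20
Roth 401(k) contribution: $337.02
Vision insurance premium: $206.99
Total deductions = $322.44 + $172.29 + $713.36 + $39.08 + $324.06 + $56.71 + $292.20 + $337.02 + $206.99 = $2464.15
Net pay = $5400.95 − $2464.15 = $2936.80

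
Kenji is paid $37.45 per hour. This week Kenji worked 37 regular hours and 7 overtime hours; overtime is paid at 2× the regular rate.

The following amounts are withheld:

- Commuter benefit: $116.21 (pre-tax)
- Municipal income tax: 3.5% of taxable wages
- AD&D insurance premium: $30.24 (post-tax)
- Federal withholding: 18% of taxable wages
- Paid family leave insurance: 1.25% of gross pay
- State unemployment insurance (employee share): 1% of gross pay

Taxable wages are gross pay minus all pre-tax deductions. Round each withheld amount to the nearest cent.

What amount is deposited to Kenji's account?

Regular pay: 37 × $37.45 = $1,385.65
Overtime pay: 7 × $37.45 × 2 = $524.30
Gross pay = $1,385.65 + $524.30 = $1,909.95
Commuter benefit: $116.21
Taxable wages = $1,909.95 − $116.21 = $1,793.74
Federal withholding: $1,793.74 × 0.18 = $322.87
Municipal income tax: $1,793.74 × 0.035 = $62.78
Paid family leave insurance: $1,909.95 × 0.0125 = $23.87
State unemployment insurance (employee share): $1,909.95 × 0.01 = $19.10
AD&D insurance premium: $30.24
Total deductions = $116.21 + $322.87 + $62.78 + $23.87 + $19.10 + $30.24 = $575.07
Net pay = $1,909.95 − $575.07 = $1,334.88

$1,334.88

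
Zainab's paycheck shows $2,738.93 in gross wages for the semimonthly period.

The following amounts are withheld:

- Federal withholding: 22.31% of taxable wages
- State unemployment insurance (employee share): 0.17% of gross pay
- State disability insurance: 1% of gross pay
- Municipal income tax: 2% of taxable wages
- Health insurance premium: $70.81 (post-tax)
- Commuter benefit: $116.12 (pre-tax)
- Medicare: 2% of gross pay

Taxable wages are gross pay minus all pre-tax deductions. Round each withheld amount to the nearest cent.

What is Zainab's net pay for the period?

$1,827.56

Commuter benefit: $116.12
Taxable wages = $2,738.93 − $116.12 = $2,622.81
Municipal income tax: $2,622.81 × 0.02 = $52.46
Federal withholding: $2,622.81 × 0.2231 = $585.15
State unemployment insurance (employee share): $2,738.93 × 0.0017 = $4.66
State disability insurance: $2,738.93 × 0.01 = $27.39
Medicare: $2,738.93 × 0.02 = $54.78
Health insurance premium: $70.81
Total deductions = $116.12 + $52.46 + $585.15 + $4.66 + $27.39 + $54.78 + $70.81 = $911.37
Net pay = $2,738.93 − $911.37 = $1,827.56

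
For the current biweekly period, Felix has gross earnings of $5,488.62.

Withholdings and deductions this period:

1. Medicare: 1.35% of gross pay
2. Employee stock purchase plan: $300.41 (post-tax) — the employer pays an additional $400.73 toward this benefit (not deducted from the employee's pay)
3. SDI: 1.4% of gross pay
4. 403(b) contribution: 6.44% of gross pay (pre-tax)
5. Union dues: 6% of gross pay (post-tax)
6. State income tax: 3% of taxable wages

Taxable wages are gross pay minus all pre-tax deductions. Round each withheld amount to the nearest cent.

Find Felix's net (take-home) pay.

403(b) contribution: $5,488.62 × 0.0644 = $353.47
Taxable wages = $5,488.62 − $353.47 = $5,135.15
State income tax: $5,135.15 × 0.03 = $154.05
SDI: $5,488.62 × 0.014 = $76.84
Medicare: $5,488.62 × 0.0135 = $74.10
Union dues: $5,488.62 × 0.06 = $329.32
Employee stock purchase plan: $300.41
(Employer's $400.73 toward employee stock purchase plan is not withheld from the employee.)
Total deductions = $353.47 + $154.05 + $76.84 + $74.10 + $329.32 + $300.41 = $1,288.19
Net pay = $5,488.62 − $1,288.19 = $4,200.43

$4,200.43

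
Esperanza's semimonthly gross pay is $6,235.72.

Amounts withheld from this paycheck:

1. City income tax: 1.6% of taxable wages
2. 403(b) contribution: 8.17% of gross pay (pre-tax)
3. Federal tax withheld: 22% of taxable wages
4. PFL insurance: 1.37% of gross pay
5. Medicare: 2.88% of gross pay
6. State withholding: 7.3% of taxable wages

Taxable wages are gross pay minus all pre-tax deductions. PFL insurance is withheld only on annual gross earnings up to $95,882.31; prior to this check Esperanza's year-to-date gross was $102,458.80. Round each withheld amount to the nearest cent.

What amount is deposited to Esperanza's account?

$3,777.25

403(b) contribution: $6,235.72 × 0.0817 = $509.46
Taxable wages = $6,235.72 − $509.46 = $5,726.26
State withholding: $5,726.26 × 0.073 = $418.02
Federal tax withheld: $5,726.26 × 0.22 = $1,259.78
City income tax: $5,726.26 × 0.016 = $91.62
Medicare: $6,235.72 × 0.0288 = $179.59
PFL insurance: annual cap $95,882.31 already reached (YTD $102,458.80), so $0.00
Total deductions = $509.46 + $418.02 + $1,259.78 + $91.62 + $179.59 + $0.00 = $2,458.47
Net pay = $6,235.72 − $2,458.47 = $3,777.25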